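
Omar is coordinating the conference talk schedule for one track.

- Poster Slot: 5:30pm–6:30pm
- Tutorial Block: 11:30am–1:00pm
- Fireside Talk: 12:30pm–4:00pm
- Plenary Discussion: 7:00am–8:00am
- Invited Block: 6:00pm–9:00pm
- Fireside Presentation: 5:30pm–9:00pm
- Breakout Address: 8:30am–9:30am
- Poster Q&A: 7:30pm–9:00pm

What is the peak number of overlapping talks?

3

Sweep the timeline, counting +1 at each start and −1 at each end (ends before starts at a tie):
7:00am start Plenary Discussion → 1
8:00am end Plenary Discussion → 0
8:30am start Breakout Address → 1
9:30am end Breakout Address → 0
11:30am start Tutorial Block → 1
12:30pm start Fireside Talk → 2
1:00pm end Tutorial Block → 1
4:00pm end Fireside Talk → 0
5:30pm start Fireside Presentation → 1
5:30pm start Poster Slot → 2
6:00pm start Invited Block → 3
6:30pm end Poster Slot → 2
7:30pm start Poster Q&A → 3
9:00pm end Fireside Presentation → 2
9:00pm end Invited Block → 1
9:00pm end Poster Q&A → 0
Peak is 3, at 6:00pm (Fireside Presentation, Invited Block, Poster Slot).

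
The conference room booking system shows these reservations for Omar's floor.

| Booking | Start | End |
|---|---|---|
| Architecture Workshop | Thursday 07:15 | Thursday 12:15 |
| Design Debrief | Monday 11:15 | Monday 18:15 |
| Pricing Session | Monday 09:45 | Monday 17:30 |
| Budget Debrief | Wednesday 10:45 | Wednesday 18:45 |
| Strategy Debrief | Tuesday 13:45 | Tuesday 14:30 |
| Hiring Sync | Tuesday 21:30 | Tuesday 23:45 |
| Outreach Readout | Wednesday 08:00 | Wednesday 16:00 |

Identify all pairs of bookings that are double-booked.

Sorted by start: Pricing Session, Design Debrief, Strategy Debrief, Hiring Sync, Outreach Readout, Budget Debrief, Architecture Workshop.
Design Debrief starts before Pricing Session ends → Pricing Session and Design Debrief overlap.
Strategy Debrief starts after Pricing Session ends, so nothing later overlaps Pricing Session either.
Strategy Debrief starts after Design Debrief ends, so nothing later overlaps Design Debrief either.
Hiring Sync starts after Strategy Debrief ends, so nothing later overlaps Strategy Debrief either.
Outreach Readout starts after Hiring Sync ends, so nothing later overlaps Hiring Sync either.
Budget Debrief starts before Outreach Readout ends → Outreach Readout and Budget Debrief overlap.
Architecture Workshop starts after Outreach Readout ends.
Architecture Workshop starts after Budget Debrief ends.

Budget Debrief & Outreach Readout, Design Debrief & Pricing Session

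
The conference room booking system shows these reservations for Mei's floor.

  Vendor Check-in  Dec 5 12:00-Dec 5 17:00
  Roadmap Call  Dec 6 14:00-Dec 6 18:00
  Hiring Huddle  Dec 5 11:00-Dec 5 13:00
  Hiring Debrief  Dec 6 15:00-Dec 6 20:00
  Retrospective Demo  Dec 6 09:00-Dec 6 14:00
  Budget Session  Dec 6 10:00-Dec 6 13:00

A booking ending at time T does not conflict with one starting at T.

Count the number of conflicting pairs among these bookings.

3

Two intervals overlap when each starts before the other ends.
Sorted by start: Hiring Huddle, Vendor Check-in, Retrospective Demo, Budget Session, Roadmap Call, Hiring Debrief.
Vendor Check-in starts before Hiring Huddle ends → Hiring Huddle and Vendor Check-in overlap.
Retrospective Demo starts after Hiring Huddle ends; Hiring Huddle is clear from here.
Retrospective Demo starts after Vendor Check-in ends; Vendor Check-in is clear from here.
Budget Session starts before Retrospective Demo ends → Retrospective Demo and Budget Session overlap.
Roadmap Call starts exactly when Retrospective Demo ends (back-to-back, no overlap); Retrospective Demo is clear from here.
Roadmap Call starts after Budget Session ends; Budget Session is clear from here.
Hiring Debrief starts before Roadmap Call ends → Roadmap Call and Hiring Debrief overlap.
Overlapping pairs: Budget Session & Retrospective Demo, Hiring Debrief & Roadmap Call, Hiring Huddle & Vendor Check-in — 3 in total.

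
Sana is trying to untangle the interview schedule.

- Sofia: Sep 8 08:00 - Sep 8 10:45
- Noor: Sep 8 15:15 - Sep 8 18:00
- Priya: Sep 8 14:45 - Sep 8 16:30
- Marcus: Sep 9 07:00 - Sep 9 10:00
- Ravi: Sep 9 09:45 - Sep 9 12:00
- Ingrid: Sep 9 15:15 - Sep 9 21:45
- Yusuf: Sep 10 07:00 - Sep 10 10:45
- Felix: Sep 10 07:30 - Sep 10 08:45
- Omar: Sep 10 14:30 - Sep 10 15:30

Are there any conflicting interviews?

Sorted by start: Sofia, Priya, Noor, Marcus, Ravi, Ingrid, Yusuf, Felix, Omar.
Priya starts after Sofia ends — done with Sofia.
Noor starts before Priya ends → Priya and Noor overlap.
That's a conflict, so the schedule is not conflict-free.

Yes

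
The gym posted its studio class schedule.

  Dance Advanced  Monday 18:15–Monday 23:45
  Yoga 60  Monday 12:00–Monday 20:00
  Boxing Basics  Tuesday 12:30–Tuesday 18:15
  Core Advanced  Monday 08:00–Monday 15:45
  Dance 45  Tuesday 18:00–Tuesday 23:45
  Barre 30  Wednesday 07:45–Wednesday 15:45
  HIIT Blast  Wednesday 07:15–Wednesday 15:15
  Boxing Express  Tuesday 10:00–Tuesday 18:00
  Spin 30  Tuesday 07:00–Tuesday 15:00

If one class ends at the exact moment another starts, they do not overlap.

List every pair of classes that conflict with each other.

Barre 30 & HIIT Blast, Boxing Basics & Boxing Express, Boxing Basics & Dance 45, Boxing Basics & Spin 30, Boxing Express & Spin 30, Core Advanced & Yoga 60, Dance Advanced & Yoga 60

Sorted by start: Core Advanced, Yoga 60, Dance Advanced, Spin 30, Boxing Express, Boxing Basics, Dance 45, HIIT Blast, Barre 30.
Yoga 60 starts before Core Advanced ends → Core Advanced and Yoga 60 overlap.
Dance Advanced starts after Core Advanced ends, so Core Advanced has no further overlaps.
Dance Advanced starts before Yoga 60 ends → Yoga 60 and Dance Advanced overlap.
Spin 30 starts after Yoga 60 ends, so Yoga 60 has no further overlaps.
Spin 30 starts after Dance Advanced ends, so Dance Advanced has no further overlaps.
Boxing Express starts before Spin 30 ends → Spin 30 and Boxing Express overlap.
Boxing Basics starts before Spin 30 ends → Spin 30 and Boxing Basics overlap.
Dance 45 starts after Spin 30 ends, so Spin 30 has no further overlaps.
Boxing Basics starts before Boxing Express ends → Boxing Express and Boxing Basics overlap.
Dance 45 starts exactly when Boxing Express ends (back-to-back, no overlap), so Boxing Express has no further overlaps.
Dance 45 starts before Boxing Basics ends → Boxing Basics and Dance 45 overlap.
HIIT Blast starts after Boxing Basics ends, so Boxing Basics has no further overlaps.
HIIT Blast starts after Dance 45 ends, so Dance 45 has no further overlaps.
Barre 30 starts before HIIT Blast ends → HIIT Blast and Barre 30 overlap.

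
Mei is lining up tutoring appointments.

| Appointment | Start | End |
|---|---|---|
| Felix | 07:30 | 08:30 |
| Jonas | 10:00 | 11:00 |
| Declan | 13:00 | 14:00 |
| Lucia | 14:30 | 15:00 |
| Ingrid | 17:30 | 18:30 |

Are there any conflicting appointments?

Two intervals overlap when each starts before the other ends.
Sorted by start: Felix, Jonas, Declan, Lucia, Ingrid.
Jonas starts after Felix ends, so Felix has no further overlaps.
Declan starts after Jonas ends, so Jonas has no further overlaps.
Lucia starts after Declan ends, so Declan has no further overlaps.
Ingrid starts after Lucia ends.
Every pair is clear; the schedule has no overlaps.

No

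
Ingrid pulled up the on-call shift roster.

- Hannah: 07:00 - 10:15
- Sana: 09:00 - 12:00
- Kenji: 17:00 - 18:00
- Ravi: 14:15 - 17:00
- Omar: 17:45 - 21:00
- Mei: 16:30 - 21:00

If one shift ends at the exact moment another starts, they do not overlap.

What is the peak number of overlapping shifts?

3

Walk through starts and ends in time order (an end at T is processed before a start at T):
07:00 start Hannah → 1
09:00 start Sana → 2
10:15 end Hannah → 1
12:00 end Sana → 0
14:15 start Ravi → 1
16:30 start Mei → 2
17:00 end Ravi → 1
17:00 start Kenji → 2
17:45 start Omar → 3
18:00 end Kenji → 2
21:00 end Mei → 1
21:00 end Omar → 0
Peak is 3, at 17:45 (Kenji, Mei, Omar).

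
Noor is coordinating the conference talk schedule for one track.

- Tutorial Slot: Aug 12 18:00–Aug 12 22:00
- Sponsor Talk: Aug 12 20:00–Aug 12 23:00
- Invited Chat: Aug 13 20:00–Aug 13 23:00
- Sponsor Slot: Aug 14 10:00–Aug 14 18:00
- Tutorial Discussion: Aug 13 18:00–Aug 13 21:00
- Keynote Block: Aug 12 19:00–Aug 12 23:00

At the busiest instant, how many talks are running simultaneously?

Sort all start/end points and keep a running count:
Aug 12 18:00 start Tutorial Slot → 1
Aug 12 19:00 start Keynote Block → 2
Aug 12 20:00 start Sponsor Talk → 3
Aug 12 22:00 end Tutorial Slot → 2
Aug 12 23:00 end Keynote Block → 1
Aug 12 23:00 end Sponsor Talk → 0
Aug 13 18:00 start Tutorial Discussion → 1
Aug 13 20:00 start Invited Chat → 2
Aug 13 21:00 end Tutorial Discussion → 1
Aug 13 23:00 end Invited Chat → 0
Aug 14 10:00 start Sponsor Slot → 1
Aug 14 18:00 end Sponsor Slot → 0
Peak is 3, at Aug 12 20:00 (Keynote Block, Sponsor Talk, Tutorial Slot).

3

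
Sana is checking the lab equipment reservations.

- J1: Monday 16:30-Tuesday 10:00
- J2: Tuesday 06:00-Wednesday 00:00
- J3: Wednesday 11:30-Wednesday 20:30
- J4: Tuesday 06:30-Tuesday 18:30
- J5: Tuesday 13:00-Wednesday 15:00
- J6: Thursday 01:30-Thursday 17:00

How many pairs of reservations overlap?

6

Sorted by start: J1, J2, J4, J5, J3, J6.
J2 starts before J1 ends → J1 and J2 overlap.
J4 starts before J1 ends → J1 and J4 overlap.
J5 starts after J1 ends, so J1 has no further overlaps.
J4 starts before J2 ends → J2 and J4 overlap.
J5 starts before J2 ends → J2 and J5 overlap.
J3 starts after J2 ends, so J2 has no further overlaps.
J5 starts before J4 ends → J4 and J5 overlap.
J3 starts after J4 ends, so J4 has no further overlaps.
J3 starts before J5 ends → J5 and J3 overlap.
J6 starts after J5 ends.
J6 starts after J3 ends.
Overlapping pairs: J1 & J2, J1 & J4, J2 & J4, J2 & J5, J3 & J5, J4 & J5 — 6 in total.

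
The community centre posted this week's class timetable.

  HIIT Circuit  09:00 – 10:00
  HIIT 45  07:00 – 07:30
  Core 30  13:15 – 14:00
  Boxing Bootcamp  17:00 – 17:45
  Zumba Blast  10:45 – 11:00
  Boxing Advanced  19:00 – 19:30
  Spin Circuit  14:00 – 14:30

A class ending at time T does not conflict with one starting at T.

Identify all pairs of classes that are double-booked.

none

Two intervals overlap when each starts before the other ends.
Sorted by start: HIIT 45, HIIT Circuit, Zumba Blast, Core 30, Spin Circuit, Boxing Bootcamp, Boxing Advanced.
HIIT Circuit starts after HIIT 45 ends, so HIIT 45 has no further overlaps.
Zumba Blast starts after HIIT Circuit ends, so HIIT Circuit has no further overlaps.
Core 30 starts after Zumba Blast ends, so Zumba Blast has no further overlaps.
Spin Circuit starts exactly when Core 30 ends (back-to-back, no overlap), so Core 30 has no further overlaps.
Boxing Bootcamp starts after Spin Circuit ends, so Spin Circuit has no further overlaps.
Boxing Advanced starts after Boxing Bootcamp ends.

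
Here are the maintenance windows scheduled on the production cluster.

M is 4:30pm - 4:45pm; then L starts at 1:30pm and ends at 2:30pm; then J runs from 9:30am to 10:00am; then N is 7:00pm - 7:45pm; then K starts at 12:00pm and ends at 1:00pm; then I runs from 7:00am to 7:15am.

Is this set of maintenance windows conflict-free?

Yes

Sorted by start: I, J, K, L, M, N.
J starts after I ends, so nothing later overlaps I either.
K starts after J ends, so nothing later overlaps J either.
L starts after K ends, so nothing later overlaps K either.
M starts after L ends, so nothing later overlaps L either.
N starts after M ends.
Every pair is clear; the schedule has no overlaps.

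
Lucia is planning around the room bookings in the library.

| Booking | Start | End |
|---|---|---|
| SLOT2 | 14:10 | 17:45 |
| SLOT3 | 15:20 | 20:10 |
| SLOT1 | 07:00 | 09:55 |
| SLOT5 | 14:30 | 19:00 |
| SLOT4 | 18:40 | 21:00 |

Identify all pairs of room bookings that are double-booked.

SLOT2 & SLOT3, SLOT2 & SLOT5, SLOT3 & SLOT4, SLOT3 & SLOT5, SLOT4 & SLOT5

Sorted by start: SLOT1, SLOT2, SLOT5, SLOT3, SLOT4.
SLOT2 starts after SLOT1 ends — done with SLOT1.
SLOT5 starts before SLOT2 ends → SLOT2 and SLOT5 overlap.
SLOT3 starts before SLOT2 ends → SLOT2 and SLOT3 overlap.
SLOT4 starts after SLOT2 ends.
SLOT3 starts before SLOT5 ends → SLOT5 and SLOT3 overlap.
SLOT4 starts before SLOT5 ends → SLOT5 and SLOT4 overlap.
SLOT4 starts before SLOT3 ends → SLOT3 and SLOT4 overlap.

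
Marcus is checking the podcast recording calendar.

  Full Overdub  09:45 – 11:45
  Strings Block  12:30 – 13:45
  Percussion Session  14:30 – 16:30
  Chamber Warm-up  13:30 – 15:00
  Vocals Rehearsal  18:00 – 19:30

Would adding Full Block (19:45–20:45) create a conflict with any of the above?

No — it doesn't clash with anything

Full Overdub: ends 11:45 at or before Full Block starts 19:45 → clear.
Strings Block: ends 13:45 at or before Full Block starts 19:45 → clear.
Chamber Warm-up: ends 15:00 at or before Full Block starts 19:45 → clear.
Percussion Session: ends 16:30 at or before Full Block starts 19:45 → clear.
Vocals Rehearsal: ends 19:30 at or before Full Block starts 19:45 → clear.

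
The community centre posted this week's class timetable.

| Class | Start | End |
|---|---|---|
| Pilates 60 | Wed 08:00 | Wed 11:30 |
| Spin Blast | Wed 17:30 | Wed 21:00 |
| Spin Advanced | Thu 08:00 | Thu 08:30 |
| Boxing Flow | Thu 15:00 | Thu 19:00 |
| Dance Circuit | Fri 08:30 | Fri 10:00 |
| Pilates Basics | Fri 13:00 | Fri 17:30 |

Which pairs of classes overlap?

Two intervals overlap when each starts before the other ends.
Sorted by start: Pilates 60, Spin Blast, Spin Advanced, Boxing Flow, Dance Circuit, Pilates Basics.
Spin Blast starts after Pilates 60 ends, so Pilates 60 has no further overlaps.
Spin Advanced starts after Spin Blast ends, so Spin Blast has no further overlaps.
Boxing Flow starts after Spin Advanced ends, so Spin Advanced has no further overlaps.
Dance Circuit starts after Boxing Flow ends, so Boxing Flow has no further overlaps.
Pilates Basics starts after Dance Circuit ends.

no overlapping pairs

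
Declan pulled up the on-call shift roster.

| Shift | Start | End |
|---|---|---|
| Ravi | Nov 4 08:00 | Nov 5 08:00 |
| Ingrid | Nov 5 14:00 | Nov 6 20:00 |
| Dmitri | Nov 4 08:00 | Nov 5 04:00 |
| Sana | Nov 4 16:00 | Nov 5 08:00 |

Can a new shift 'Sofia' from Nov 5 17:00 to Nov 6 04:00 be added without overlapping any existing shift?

No — it overlaps Ingrid

Ravi: ends Nov 5 08:00 at or before Sofia starts Nov 5 17:00 → clear.
Dmitri: ends Nov 5 04:00 at or before Sofia starts Nov 5 17:00 → clear.
Sana: ends Nov 5 08:00 at or before Sofia starts Nov 5 17:00 → clear.
Ingrid: starts Nov 5 14:00 before Sofia ends Nov 6 04:00, and ends Nov 6 20:00 after Sofia starts Nov 5 17:00 → overlap.
Sofia overlaps Ingrid.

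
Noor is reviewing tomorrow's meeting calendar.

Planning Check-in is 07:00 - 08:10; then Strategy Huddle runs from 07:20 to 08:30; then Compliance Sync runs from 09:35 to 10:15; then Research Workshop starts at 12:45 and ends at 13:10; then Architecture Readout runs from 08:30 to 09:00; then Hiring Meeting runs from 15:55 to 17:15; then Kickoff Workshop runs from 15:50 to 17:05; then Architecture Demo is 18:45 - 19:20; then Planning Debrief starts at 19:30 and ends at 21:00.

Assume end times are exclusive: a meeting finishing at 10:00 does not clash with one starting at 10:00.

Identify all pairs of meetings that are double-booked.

Sorted by start: Planning Check-in, Strategy Huddle, Architecture Readout, Compliance Sync, Research Workshop, Kickoff Workshop, Hiring Meeting, Architecture Demo, Planning Debrief.
Strategy Huddle starts before Planning Check-in ends → Planning Check-in and Strategy Huddle overlap.
Architecture Readout starts after Planning Check-in ends, so nothing later overlaps Planning Check-in either.
Architecture Readout starts exactly when Strategy Huddle ends (back-to-back, no overlap), so nothing later overlaps Strategy Huddle either.
Compliance Sync starts after Architecture Readout ends, so nothing later overlaps Architecture Readout either.
Research Workshop starts after Compliance Sync ends, so nothing later overlaps Compliance Sync either.
Kickoff Workshop starts after Research Workshop ends, so nothing later overlaps Research Workshop either.
Hiring Meeting starts before Kickoff Workshop ends → Kickoff Workshop and Hiring Meeting overlap.
Architecture Demo starts after Kickoff Workshop ends, so nothing later overlaps Kickoff Workshop either.
Architecture Demo starts after Hiring Meeting ends, so nothing later overlaps Hiring Meeting either.
Planning Debrief starts after Architecture Demo ends.

Hiring Meeting & Kickoff Workshop, Planning Check-in & Strategy Huddle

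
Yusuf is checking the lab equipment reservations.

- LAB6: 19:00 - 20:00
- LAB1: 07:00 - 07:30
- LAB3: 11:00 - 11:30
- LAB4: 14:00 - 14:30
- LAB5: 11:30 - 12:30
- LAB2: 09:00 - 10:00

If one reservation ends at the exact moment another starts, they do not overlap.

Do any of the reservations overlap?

Sorted by start: LAB1, LAB2, LAB3, LAB5, LAB4, LAB6.
LAB2 starts after LAB1 ends, so nothing later overlaps LAB1 either.
LAB3 starts after LAB2 ends, so nothing later overlaps LAB2 either.
LAB5 starts exactly when LAB3 ends (back-to-back, no overlap), so nothing later overlaps LAB3 either.
LAB4 starts after LAB5 ends, so nothing later overlaps LAB5 either.
LAB6 starts after LAB4 ends.
Every pair is clear; the schedule has no overlaps.

No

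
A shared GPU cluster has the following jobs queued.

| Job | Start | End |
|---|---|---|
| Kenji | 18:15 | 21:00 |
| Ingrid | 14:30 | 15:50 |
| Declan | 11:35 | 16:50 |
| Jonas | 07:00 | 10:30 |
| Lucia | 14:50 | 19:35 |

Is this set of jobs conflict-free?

No

Two intervals overlap when each starts before the other ends.
Sorted by start: Jonas, Declan, Ingrid, Lucia, Kenji.
Declan starts after Jonas ends, so nothing later overlaps Jonas either.
Ingrid starts before Declan ends → Declan and Ingrid overlap.
That's a conflict, so the schedule is not conflict-free.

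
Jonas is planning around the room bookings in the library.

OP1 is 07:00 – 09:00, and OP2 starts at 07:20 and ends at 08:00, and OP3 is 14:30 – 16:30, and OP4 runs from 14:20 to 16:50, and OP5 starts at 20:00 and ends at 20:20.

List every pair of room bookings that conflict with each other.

OP1 & OP2, OP3 & OP4

Sorted by start: OP1, OP2, OP4, OP3, OP5.
OP2 starts before OP1 ends → OP1 and OP2 overlap.
OP4 starts after OP1 ends, so nothing later overlaps OP1 either.
OP4 starts after OP2 ends, so nothing later overlaps OP2 either.
OP3 starts before OP4 ends → OP4 and OP3 overlap.
OP5 starts after OP4 ends.
OP5 starts after OP3 ends.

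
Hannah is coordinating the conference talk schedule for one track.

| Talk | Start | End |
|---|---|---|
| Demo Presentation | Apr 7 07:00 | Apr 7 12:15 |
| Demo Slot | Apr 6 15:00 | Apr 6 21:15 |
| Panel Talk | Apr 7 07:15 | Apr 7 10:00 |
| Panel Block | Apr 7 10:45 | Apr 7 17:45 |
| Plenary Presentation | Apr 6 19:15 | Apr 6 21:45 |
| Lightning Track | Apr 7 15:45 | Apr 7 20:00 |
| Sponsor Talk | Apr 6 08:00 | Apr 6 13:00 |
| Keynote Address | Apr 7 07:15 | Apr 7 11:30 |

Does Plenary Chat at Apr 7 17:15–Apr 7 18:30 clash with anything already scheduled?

Yes — it overlaps Lightning Track, Panel Block

Sponsor Talk: ends Apr 6 13:00 at or before Plenary Chat starts Apr 7 17:15 → clear.
Demo Slot: ends Apr 6 21:15 at or before Plenary Chat starts Apr 7 17:15 → clear.
Plenary Presentation: ends Apr 6 21:45 at or before Plenary Chat starts Apr 7 17:15 → clear.
Demo Presentation: ends Apr 7 12:15 at or before Plenary Chat starts Apr 7 17:15 → clear.
Panel Talk: ends Apr 7 10:00 at or before Plenary Chat starts Apr 7 17:15 → clear.
Keynote Address: ends Apr 7 11:30 at or before Plenary Chat starts Apr 7 17:15 → clear.
Panel Block: starts Apr 7 10:45 before Plenary Chat ends Apr 7 18:30, and ends Apr 7 17:45 after Plenary Chat starts Apr 7 17:15 → overlap.
Lightning Track: starts Apr 7 15:45 before Plenary Chat ends Apr 7 18:30, and ends Apr 7 20:00 after Plenary Chat starts Apr 7 17:15 → overlap.
Plenary Chat overlaps Panel Block, Lightning Track.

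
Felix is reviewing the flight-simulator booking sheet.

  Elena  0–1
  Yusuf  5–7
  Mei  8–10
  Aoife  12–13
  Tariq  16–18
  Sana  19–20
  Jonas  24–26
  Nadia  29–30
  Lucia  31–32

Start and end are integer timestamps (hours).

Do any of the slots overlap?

Sorted by start: Elena, Yusuf, Mei, Aoife, Tariq, Sana, Jonas, Nadia, Lucia.
Yusuf starts after Elena ends, so Elena has no further overlaps.
Mei starts after Yusuf ends, so Yusuf has no further overlaps.
Aoife starts after Mei ends, so Mei has no further overlaps.
Tariq starts after Aoife ends, so Aoife has no further overlaps.
Sana starts after Tariq ends, so Tariq has no further overlaps.
Jonas starts after Sana ends, so Sana has no further overlaps.
Nadia starts after Jonas ends, so Jonas has no further overlaps.
Lucia starts after Nadia ends.
Every pair is clear; the schedule has no overlaps.

No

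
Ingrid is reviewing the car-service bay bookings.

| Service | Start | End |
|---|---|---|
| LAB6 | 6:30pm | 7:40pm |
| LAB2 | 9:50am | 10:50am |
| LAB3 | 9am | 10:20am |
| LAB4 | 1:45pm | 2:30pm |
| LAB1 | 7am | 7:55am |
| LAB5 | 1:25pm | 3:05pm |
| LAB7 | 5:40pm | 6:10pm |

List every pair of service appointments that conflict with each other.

LAB2 & LAB3, LAB4 & LAB5

Sorted by start: LAB1, LAB3, LAB2, LAB5, LAB4, LAB7, LAB6.
LAB3 starts after LAB1 ends; LAB1 is clear from here.
LAB2 starts before LAB3 ends → LAB3 and LAB2 overlap.
LAB5 starts after LAB3 ends; LAB3 is clear from here.
LAB5 starts after LAB2 ends; LAB2 is clear from here.
LAB4 starts before LAB5 ends → LAB5 and LAB4 overlap.
LAB7 starts after LAB5 ends; LAB5 is clear from here.
LAB7 starts after LAB4 ends; LAB4 is clear from here.
LAB6 starts after LAB7 ends.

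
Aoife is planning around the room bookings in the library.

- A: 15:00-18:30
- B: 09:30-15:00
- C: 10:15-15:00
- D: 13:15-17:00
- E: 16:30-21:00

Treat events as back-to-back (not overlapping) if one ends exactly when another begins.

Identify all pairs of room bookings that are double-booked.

A & D, A & E, B & C, B & D, C & D, D & E

Sorted by start: B, C, D, A, E.
C starts before B ends → B and C overlap.
D starts before B ends → B and D overlap.
A starts exactly when B ends (back-to-back, no overlap), so nothing later overlaps B either.
D starts before C ends → C and D overlap.
A starts exactly when C ends (back-to-back, no overlap), so nothing later overlaps C either.
A starts before D ends → D and A overlap.
E starts before D ends → D and E overlap.
E starts before A ends → A and E overlap.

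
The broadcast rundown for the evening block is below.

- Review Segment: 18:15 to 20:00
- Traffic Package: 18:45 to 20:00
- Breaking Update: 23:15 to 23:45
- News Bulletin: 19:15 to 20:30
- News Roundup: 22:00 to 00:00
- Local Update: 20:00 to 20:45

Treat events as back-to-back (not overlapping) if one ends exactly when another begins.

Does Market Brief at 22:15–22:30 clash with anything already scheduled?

Review Segment: ends 20:00 at or before Market Brief starts 22:15 → clear.
Traffic Package: ends 20:00 at or before Market Brief starts 22:15 → clear.
News Bulletin: ends 20:30 at or before Market Brief starts 22:15 → clear.
Local Update: ends 20:45 at or before Market Brief starts 22:15 → clear.
News Roundup: starts 22:00 before Market Brief ends 22:30, and ends 00:00 after Market Brief starts 22:15 → overlap.
Breaking Update: starts 23:15 at or after Market Brief ends 22:30 → clear.
Market Brief overlaps News Roundup.

Yes — it overlaps News Roundup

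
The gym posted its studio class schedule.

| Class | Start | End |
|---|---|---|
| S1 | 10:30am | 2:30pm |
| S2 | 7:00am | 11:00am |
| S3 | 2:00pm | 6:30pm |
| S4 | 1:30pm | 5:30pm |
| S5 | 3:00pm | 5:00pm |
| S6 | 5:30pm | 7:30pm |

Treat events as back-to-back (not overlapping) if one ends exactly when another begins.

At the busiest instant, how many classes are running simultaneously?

3

Sort all start/end points and keep a running count:
7:00am start S2 → 1
10:30am start S1 → 2
11:00am end S2 → 1
1:30pm start S4 → 2
2:00pm start S3 → 3
2:30pm end S1 → 2
3:00pm start S5 → 3
5:00pm end S5 → 2
5:30pm end S4 → 1
5:30pm start S6 → 2
6:30pm end S3 → 1
7:30pm end S6 → 0
Peak is 3, at 2:00pm (S1, S3, S4).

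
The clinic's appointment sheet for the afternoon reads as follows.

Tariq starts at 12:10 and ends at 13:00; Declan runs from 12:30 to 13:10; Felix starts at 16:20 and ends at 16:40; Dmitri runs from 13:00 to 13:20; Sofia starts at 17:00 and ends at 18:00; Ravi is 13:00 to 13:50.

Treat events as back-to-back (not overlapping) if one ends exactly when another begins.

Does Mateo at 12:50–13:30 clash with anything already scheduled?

Tariq: starts 12:10 before Mateo ends 13:30, and ends 13:00 after Mateo starts 12:50 → overlap.
Declan: starts 12:30 before Mateo ends 13:30, and ends 13:10 after Mateo starts 12:50 → overlap.
Dmitri: starts 13:00 before Mateo ends 13:30, and ends 13:20 after Mateo starts 12:50 → overlap.
Ravi: starts 13:00 before Mateo ends 13:30, and ends 13:50 after Mateo starts 12:50 → overlap.
Felix: starts 16:20 at or after Mateo ends 13:30 → clear.
Sofia: starts 17:00 at or after Mateo ends 13:30 → clear.
Mateo overlaps Tariq, Declan, Dmitri, Ravi.

Yes — it overlaps Declan, Dmitri, Ravi, Tariq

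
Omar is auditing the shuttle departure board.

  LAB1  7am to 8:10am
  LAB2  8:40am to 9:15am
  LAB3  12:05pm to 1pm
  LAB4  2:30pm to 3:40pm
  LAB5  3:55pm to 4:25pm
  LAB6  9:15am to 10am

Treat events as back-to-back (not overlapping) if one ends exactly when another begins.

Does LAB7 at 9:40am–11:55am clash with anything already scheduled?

Yes — it overlaps LAB6

LAB1: ends 8:10am at or before LAB7 starts 9:40am → clear.
LAB2: ends 9:15am at or before LAB7 starts 9:40am → clear.
LAB6: starts 9:15am before LAB7 ends 11:55am, and ends 10am after LAB7 starts 9:40am → overlap.
LAB3: starts 12:05pm at or after LAB7 ends 11:55am → clear.
LAB4: starts 2:30pm at or after LAB7 ends 11:55am → clear.
LAB5: starts 3:55pm at or after LAB7 ends 11:55am → clear.
LAB7 overlaps LAB6.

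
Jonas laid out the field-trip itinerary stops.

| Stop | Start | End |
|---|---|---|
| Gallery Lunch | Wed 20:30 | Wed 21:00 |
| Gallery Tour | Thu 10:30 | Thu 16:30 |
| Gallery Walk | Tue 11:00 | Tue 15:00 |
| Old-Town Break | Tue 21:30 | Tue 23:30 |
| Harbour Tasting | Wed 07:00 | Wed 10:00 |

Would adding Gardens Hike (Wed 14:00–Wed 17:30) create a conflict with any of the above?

No — it doesn't clash with anything

Gallery Walk: ends Tue 15:00 at or before Gardens Hike starts Wed 14:00 → clear.
Old-Town Break: ends Tue 23:30 at or before Gardens Hike starts Wed 14:00 → clear.
Harbour Tasting: ends Wed 10:00 at or before Gardens Hike starts Wed 14:00 → clear.
Gallery Lunch: starts Wed 20:30 at or after Gardens Hike ends Wed 17:30 → clear.
Gallery Tour: starts Thu 10:30 at or after Gardens Hike ends Wed 17:30 → clear.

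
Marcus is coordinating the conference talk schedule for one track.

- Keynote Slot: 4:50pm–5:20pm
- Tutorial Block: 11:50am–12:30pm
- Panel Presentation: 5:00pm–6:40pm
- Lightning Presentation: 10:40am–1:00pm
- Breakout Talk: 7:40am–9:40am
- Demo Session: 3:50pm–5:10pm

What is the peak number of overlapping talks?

3

Walk through starts and ends in time order (an end at T is processed before a start at T):
7:40am start Breakout Talk → 1
9:40am end Breakout Talk → 0
10:40am start Lightning Presentation → 1
11:50am start Tutorial Block → 2
12:30pm end Tutorial Block → 1
1:00pm end Lightning Presentation → 0
3:50pm start Demo Session → 1
4:50pm start Keynote Slot → 2
5:00pm start Panel Presentation → 3
5:10pm end Demo Session → 2
5:20pm end Keynote Slot → 1
6:40pm end Panel Presentation → 0
Peak is 3, at 5:00pm (Demo Session, Keynote Slot, Panel Presentation).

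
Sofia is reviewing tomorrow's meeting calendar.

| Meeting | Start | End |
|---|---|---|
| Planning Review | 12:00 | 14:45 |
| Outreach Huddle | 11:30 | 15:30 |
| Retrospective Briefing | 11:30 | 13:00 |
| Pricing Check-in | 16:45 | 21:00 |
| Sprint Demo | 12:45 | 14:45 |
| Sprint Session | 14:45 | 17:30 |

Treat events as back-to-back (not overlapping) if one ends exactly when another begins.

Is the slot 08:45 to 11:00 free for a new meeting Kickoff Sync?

Yes — the slot is free

Retrospective Briefing: starts 11:30 at or after Kickoff Sync ends 11:00 → clear.
Outreach Huddle: starts 11:30 at or after Kickoff Sync ends 11:00 → clear.
Planning Review: starts 12:00 at or after Kickoff Sync ends 11:00 → clear.
Sprint Demo: starts 12:45 at or after Kickoff Sync ends 11:00 → clear.
Sprint Session: starts 14:45 at or after Kickoff Sync ends 11:00 → clear.
Pricing Check-in: starts 16:45 at or after Kickoff Sync ends 11:00 → clear.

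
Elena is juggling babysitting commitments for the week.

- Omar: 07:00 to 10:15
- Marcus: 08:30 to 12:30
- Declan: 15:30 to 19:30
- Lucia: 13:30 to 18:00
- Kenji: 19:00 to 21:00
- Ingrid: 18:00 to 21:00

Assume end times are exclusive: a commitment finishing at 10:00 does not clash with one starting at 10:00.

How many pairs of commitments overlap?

5

Check each pair: they overlap iff neither finishes before the other starts.
Sorted by start: Omar, Marcus, Lucia, Declan, Ingrid, Kenji.
Marcus starts before Omar ends → Omar and Marcus overlap.
Lucia starts after Omar ends — done with Omar.
Lucia starts after Marcus ends — done with Marcus.
Declan starts before Lucia ends → Lucia and Declan overlap.
Ingrid starts exactly when Lucia ends (back-to-back, no overlap) — done with Lucia.
Ingrid starts before Declan ends → Declan and Ingrid overlap.
Kenji starts before Declan ends → Declan and Kenji overlap.
Kenji starts before Ingrid ends → Ingrid and Kenji overlap.
Overlapping pairs: Declan & Ingrid, Declan & Kenji, Declan & Lucia, Ingrid & Kenji, Marcus & Omar — 5 in total.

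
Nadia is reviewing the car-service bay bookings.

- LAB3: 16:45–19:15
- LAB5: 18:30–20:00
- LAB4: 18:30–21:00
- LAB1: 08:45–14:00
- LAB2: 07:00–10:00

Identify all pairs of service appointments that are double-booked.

LAB1 & LAB2, LAB3 & LAB4, LAB3 & LAB5, LAB4 & LAB5

Sorted by start: LAB2, LAB1, LAB3, LAB4, LAB5.
LAB1 starts before LAB2 ends → LAB2 and LAB1 overlap.
LAB3 starts after LAB2 ends, so nothing later overlaps LAB2 either.
LAB3 starts after LAB1 ends, so nothing later overlaps LAB1 either.
LAB4 starts before LAB3 ends → LAB3 and LAB4 overlap.
LAB5 starts before LAB3 ends → LAB3 and LAB5 overlap.
LAB5 starts before LAB4 ends → LAB4 and LAB5 overlap.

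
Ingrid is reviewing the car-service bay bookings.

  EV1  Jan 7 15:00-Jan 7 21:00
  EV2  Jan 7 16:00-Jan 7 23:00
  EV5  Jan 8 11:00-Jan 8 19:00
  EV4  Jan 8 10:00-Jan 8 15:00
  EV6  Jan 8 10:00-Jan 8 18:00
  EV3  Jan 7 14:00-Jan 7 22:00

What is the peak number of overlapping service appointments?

3

Sort all start/end points and keep a running count:
Jan 7 14:00 start EV3 → 1
Jan 7 15:00 start EV1 → 2
Jan 7 16:00 start EV2 → 3
Jan 7 21:00 end EV1 → 2
Jan 7 22:00 end EV3 → 1
Jan 7 23:00 end EV2 → 0
Jan 8 10:00 start EV4 → 1
Jan 8 10:00 start EV6 → 2
Jan 8 11:00 start EV5 → 3
Jan 8 15:00 end EV4 → 2
Jan 8 18:00 end EV6 → 1
Jan 8 19:00 end EV5 → 0
Peak is 3, at Jan 7 16:00 (EV1, EV2, EV3).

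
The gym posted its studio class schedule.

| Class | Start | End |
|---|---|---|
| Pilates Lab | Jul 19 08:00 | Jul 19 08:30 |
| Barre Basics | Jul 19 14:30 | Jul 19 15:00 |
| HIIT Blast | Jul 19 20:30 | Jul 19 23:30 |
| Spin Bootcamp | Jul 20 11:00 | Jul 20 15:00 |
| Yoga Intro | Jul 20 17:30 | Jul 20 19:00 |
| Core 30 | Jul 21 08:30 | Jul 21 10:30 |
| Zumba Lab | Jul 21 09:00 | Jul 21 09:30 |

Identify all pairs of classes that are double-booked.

Core 30 & Zumba Lab

Sorted by start: Pilates Lab, Barre Basics, HIIT Blast, Spin Bootcamp, Yoga Intro, Core 30, Zumba Lab.
Barre Basics starts after Pilates Lab ends; Pilates Lab is clear from here.
HIIT Blast starts after Barre Basics ends; Barre Basics is clear from here.
Spin Bootcamp starts after HIIT Blast ends; HIIT Blast is clear from here.
Yoga Intro starts after Spin Bootcamp ends; Spin Bootcamp is clear from here.
Core 30 starts after Yoga Intro ends; Yoga Intro is clear from here.
Zumba Lab starts before Core 30 ends → Core 30 and Zumba Lab overlap.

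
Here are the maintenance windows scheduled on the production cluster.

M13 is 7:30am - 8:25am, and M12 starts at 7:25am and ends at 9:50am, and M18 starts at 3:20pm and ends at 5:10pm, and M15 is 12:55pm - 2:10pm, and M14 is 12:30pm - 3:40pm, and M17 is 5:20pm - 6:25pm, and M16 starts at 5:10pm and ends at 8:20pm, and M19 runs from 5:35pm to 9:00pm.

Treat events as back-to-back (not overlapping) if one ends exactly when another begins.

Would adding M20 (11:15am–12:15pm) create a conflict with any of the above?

M12: ends 9:50am at or before M20 starts 11:15am → clear.
M13: ends 8:25am at or before M20 starts 11:15am → clear.
M14: starts 12:30pm at or after M20 ends 12:15pm → clear.
M15: starts 12:55pm at or after M20 ends 12:15pm → clear.
M18: starts 3:20pm at or after M20 ends 12:15pm → clear.
M16: starts 5:10pm at or after M20 ends 12:15pm → clear.
M17: starts 5:20pm at or after M20 ends 12:15pm → clear.
M19: starts 5:35pm at or after M20 ends 12:15pm → clear.

No — it doesn't clash with anything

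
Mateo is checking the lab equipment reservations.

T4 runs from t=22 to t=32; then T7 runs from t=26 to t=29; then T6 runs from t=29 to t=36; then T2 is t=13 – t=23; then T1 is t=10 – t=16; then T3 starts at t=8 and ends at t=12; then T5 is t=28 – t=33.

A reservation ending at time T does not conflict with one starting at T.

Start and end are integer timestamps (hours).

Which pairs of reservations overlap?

T1 & T2, T1 & T3, T2 & T4, T4 & T5, T4 & T6, T4 & T7, T5 & T6, T5 & T7

Sorted by start: T3, T1, T2, T4, T7, T5, T6.
T1 starts before T3 ends → T3 and T1 overlap.
T2 starts after T3 ends — done with T3.
T2 starts before T1 ends → T1 and T2 overlap.
T4 starts after T1 ends — done with T1.
T4 starts before T2 ends → T2 and T4 overlap.
T7 starts after T2 ends — done with T2.
T7 starts before T4 ends → T4 and T7 overlap.
T5 starts before T4 ends → T4 and T5 overlap.
T6 starts before T4 ends → T4 and T6 overlap.
T5 starts before T7 ends → T7 and T5 overlap.
T6 starts exactly when T7 ends (back-to-back, no overlap).
T6 starts before T5 ends → T5 and T6 overlap.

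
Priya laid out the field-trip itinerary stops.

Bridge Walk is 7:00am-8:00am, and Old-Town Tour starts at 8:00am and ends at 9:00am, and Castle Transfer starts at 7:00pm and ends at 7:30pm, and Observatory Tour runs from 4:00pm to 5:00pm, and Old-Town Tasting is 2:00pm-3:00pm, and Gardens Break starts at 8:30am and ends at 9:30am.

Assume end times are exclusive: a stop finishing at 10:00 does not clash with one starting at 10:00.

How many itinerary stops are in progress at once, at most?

2

Sweep the timeline, counting +1 at each start and −1 at each end (ends before starts at a tie):
7:00am start Bridge Walk → 1
8:00am end Bridge Walk → 0
8:00am start Old-Town Tour → 1
8:30am start Gardens Break → 2
9:00am end Old-Town Tour → 1
9:30am end Gardens Break → 0
2:00pm start Old-Town Tasting → 1
3:00pm end Old-Town Tasting → 0
4:00pm start Observatory Tour → 1
5:00pm end Observatory Tour → 0
7:00pm start Castle Transfer → 1
7:30pm end Castle Transfer → 0
Peak is 2, at 8:30am (Gardens Break, Old-Town Tour).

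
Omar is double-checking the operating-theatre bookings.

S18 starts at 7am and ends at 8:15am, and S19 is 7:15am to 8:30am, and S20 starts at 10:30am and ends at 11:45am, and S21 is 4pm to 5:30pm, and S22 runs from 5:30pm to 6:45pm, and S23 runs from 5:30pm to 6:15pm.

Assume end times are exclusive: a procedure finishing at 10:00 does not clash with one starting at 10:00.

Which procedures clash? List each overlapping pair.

S18 & S19, S22 & S23

Sorted by start: S18, S19, S20, S21, S22, S23.
S19 starts before S18 ends → S18 and S19 overlap.
S20 starts after S18 ends — done with S18.
S20 starts after S19 ends — done with S19.
S21 starts after S20 ends — done with S20.
S22 starts exactly when S21 ends (back-to-back, no overlap) — done with S21.
S23 starts before S22 ends → S22 and S23 overlap.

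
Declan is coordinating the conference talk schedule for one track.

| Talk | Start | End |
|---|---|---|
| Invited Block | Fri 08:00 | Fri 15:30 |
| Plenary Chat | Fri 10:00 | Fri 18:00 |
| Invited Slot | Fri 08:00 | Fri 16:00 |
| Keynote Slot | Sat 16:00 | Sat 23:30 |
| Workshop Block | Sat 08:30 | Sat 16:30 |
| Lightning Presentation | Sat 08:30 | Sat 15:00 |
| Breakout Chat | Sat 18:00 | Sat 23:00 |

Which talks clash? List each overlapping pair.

Two intervals overlap when each starts before the other ends.
Sorted by start: Invited Slot, Invited Block, Plenary Chat, Lightning Presentation, Workshop Block, Keynote Slot, Breakout Chat.
Invited Block starts before Invited Slot ends → Invited Slot and Invited Block overlap.
Plenary Chat starts before Invited Slot ends → Invited Slot and Plenary Chat overlap.
Lightning Presentation starts after Invited Slot ends — done with Invited Slot.
Plenary Chat starts before Invited Block ends → Invited Block and Plenary Chat overlap.
Lightning Presentation starts after Invited Block ends — done with Invited Block.
Lightning Presentation starts after Plenary Chat ends — done with Plenary Chat.
Workshop Block starts before Lightning Presentation ends → Lightning Presentation and Workshop Block overlap.
Keynote Slot starts after Lightning Presentation ends — done with Lightning Presentation.
Keynote Slot starts before Workshop Block ends → Workshop Block and Keynote Slot overlap.
Breakout Chat starts after Workshop Block ends.
Breakout Chat starts before Keynote Slot ends → Keynote Slot and Breakout Chat overlap.

Breakout Chat & Keynote Slot, Invited Block & Invited Slot, Invited Block & Plenary Chat, Invited Slot & Plenary Chat, Keynote Slot & Workshop Block, Lightning Presentation & Workshop Block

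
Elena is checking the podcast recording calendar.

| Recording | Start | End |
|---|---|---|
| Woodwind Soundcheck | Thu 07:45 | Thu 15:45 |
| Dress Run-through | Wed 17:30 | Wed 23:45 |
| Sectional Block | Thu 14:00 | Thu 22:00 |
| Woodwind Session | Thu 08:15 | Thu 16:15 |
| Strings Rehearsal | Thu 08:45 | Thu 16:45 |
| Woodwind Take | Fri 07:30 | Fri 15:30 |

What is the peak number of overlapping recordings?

Walk through starts and ends in time order (an end at T is processed before a start at T):
Wed 17:30 start Dress Run-through → 1
Wed 23:45 end Dress Run-through → 0
Thu 07:45 start Woodwind Soundcheck → 1
Thu 08:15 start Woodwind Session → 2
Thu 08:45 start Strings Rehearsal → 3
Thu 14:00 start Sectional Block → 4
Thu 15:45 end Woodwind Soundcheck → 3
Thu 16:15 end Woodwind Session → 2
Thu 16:45 end Strings Rehearsal → 1
Thu 22:00 end Sectional Block → 0
Fri 07:30 start Woodwind Take → 1
Fri 15:30 end Woodwind Take → 0
Peak is 4, at Thu 14:00 (Sectional Block, Strings Rehearsal, Woodwind Session, Woodwind Soundcheck).

4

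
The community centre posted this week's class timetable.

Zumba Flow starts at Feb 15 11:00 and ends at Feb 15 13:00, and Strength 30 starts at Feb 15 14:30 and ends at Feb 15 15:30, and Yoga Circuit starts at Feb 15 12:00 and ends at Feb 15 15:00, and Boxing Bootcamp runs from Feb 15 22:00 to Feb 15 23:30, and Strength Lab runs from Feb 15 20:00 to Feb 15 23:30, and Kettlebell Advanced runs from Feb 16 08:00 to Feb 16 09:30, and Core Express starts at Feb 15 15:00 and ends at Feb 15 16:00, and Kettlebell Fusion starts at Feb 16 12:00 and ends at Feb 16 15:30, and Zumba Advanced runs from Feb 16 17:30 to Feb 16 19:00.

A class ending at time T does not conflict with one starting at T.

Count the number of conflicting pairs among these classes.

Two intervals overlap when each starts before the other ends.
Sorted by start: Zumba Flow, Yoga Circuit, Strength 30, Core Express, Strength Lab, Boxing Bootcamp, Kettlebell Advanced, Kettlebell Fusion, Zumba Advanced.
Yoga Circuit starts before Zumba Flow ends → Zumba Flow and Yoga Circuit overlap.
Strength 30 starts after Zumba Flow ends, so nothing later overlaps Zumba Flow either.
Strength 30 starts before Yoga Circuit ends → Yoga Circuit and Strength 30 overlap.
Core Express starts exactly when Yoga Circuit ends (back-to-back, no overlap), so nothing later overlaps Yoga Circuit either.
Core Express starts before Strength 30 ends → Strength 30 and Core Express overlap.
Strength Lab starts after Strength 30 ends, so nothing later overlaps Strength 30 either.
Strength Lab starts after Core Express ends, so nothing later overlaps Core Express either.
Boxing Bootcamp starts before Strength Lab ends → Strength Lab and Boxing Bootcamp overlap.
Kettlebell Advanced starts after Strength Lab ends, so nothing later overlaps Strength Lab either.
Kettlebell Advanced starts after Boxing Bootcamp ends, so nothing later overlaps Boxing Bootcamp either.
Kettlebell Fusion starts after Kettlebell Advanced ends, so nothing later overlaps Kettlebell Advanced either.
Zumba Advanced starts after Kettlebell Fusion ends.
Overlapping pairs: Boxing Bootcamp & Strength Lab, Core Express & Strength 30, Strength 30 & Yoga Circuit, Yoga Circuit & Zumba Flow — 4 in total.

4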